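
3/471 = 1/157 = 0.01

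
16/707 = 16/707= 0.02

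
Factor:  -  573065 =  - 5^1 * 114613^1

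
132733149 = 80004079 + 52729070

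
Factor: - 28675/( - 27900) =37/36 = 2^( - 2 )*3^( - 2)*37^1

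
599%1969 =599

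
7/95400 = 7/95400 = 0.00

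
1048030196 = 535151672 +512878524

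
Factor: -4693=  - 13^1*19^2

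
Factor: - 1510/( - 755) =2^1 = 2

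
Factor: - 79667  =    -  7^1*19^1*599^1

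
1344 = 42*32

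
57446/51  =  1126 + 20/51 = 1126.39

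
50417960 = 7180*7022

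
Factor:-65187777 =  - 3^1*109^1*311^1*641^1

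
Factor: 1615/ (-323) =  - 5^1 = - 5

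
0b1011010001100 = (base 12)3410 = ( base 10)5772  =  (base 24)A0C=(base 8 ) 13214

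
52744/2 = 26372 = 26372.00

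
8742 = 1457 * 6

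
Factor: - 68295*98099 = - 3^1 * 5^1*29^1*  157^1 * 263^1*373^1 =- 6699671205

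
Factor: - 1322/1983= - 2/3=- 2^1*  3^( - 1) 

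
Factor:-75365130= -2^1* 3^1*5^1* 2512171^1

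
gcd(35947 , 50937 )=1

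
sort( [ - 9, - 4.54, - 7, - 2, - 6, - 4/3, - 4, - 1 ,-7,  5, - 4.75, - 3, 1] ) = [ - 9,-7,-7, - 6,-4.75,-4.54,-4,-3, - 2, - 4/3,  -  1, 1, 5 ] 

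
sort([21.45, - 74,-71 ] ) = [ -74, - 71,21.45] 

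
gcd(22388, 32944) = 116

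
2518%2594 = 2518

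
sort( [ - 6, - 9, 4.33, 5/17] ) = [-9,-6 , 5/17,4.33] 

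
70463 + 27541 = 98004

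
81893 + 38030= 119923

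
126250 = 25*5050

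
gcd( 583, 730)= 1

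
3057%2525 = 532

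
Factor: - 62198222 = -2^1 *31099111^1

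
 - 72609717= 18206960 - 90816677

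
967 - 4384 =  -3417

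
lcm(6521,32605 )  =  32605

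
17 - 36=-19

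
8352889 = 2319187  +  6033702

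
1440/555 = 2 + 22/37 = 2.59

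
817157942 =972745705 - 155587763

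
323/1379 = 323/1379 = 0.23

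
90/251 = 90/251 = 0.36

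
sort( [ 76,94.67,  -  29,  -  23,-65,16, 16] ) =[  -  65,-29, - 23,  16,16, 76,94.67]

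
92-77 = 15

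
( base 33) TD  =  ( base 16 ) 3CA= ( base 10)970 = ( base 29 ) 14D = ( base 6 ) 4254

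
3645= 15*243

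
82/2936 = 41/1468 = 0.03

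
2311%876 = 559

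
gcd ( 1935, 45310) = 5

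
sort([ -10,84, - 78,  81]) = [ - 78, - 10,81, 84]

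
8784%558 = 414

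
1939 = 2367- 428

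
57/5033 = 57/5033 = 0.01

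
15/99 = 5/33  =  0.15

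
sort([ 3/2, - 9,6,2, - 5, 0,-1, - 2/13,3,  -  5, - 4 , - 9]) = [ - 9,-9, - 5,  -  5 , - 4, - 1 , - 2/13, 0 , 3/2 , 2, 3,  6]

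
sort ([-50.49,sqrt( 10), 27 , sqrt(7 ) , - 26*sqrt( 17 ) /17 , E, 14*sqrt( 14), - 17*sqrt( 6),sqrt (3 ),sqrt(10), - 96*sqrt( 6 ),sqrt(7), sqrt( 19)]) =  [ - 96*sqrt( 6), - 50.49, - 17 * sqrt(6 ), - 26 * sqrt( 17)/17,sqrt( 3), sqrt( 7), sqrt( 7),E , sqrt( 10), sqrt( 10 ), sqrt( 19), 27,14*sqrt( 14)] 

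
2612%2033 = 579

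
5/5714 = 5/5714  =  0.00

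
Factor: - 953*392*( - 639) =2^3*3^2*  7^2*71^1*953^1  =  238715064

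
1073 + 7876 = 8949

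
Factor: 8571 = 3^1*2857^1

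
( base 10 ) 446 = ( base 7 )1205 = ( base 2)110111110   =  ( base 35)cq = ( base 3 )121112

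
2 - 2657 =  - 2655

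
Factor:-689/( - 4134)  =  2^( - 1 )*3^( - 1) = 1/6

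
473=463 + 10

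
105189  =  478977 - 373788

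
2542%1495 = 1047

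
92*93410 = 8593720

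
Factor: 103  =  103^1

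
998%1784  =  998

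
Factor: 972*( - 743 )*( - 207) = 149494572 = 2^2*3^7*23^1*743^1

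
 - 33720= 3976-37696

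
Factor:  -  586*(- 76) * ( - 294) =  - 2^4*3^1 * 7^2 *19^1 * 293^1=- 13093584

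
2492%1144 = 204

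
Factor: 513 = 3^3*19^1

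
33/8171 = 33/8171  =  0.00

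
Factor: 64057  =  7^1*9151^1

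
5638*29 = 163502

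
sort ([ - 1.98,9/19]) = [  -  1.98, 9/19 ]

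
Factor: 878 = 2^1*439^1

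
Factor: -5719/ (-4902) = 7/6 = 2^( - 1 )*3^( - 1) * 7^1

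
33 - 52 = -19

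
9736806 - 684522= 9052284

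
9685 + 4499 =14184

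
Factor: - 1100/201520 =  - 2^( - 2 )*5^1*229^( - 1) = - 5/916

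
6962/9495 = 6962/9495 = 0.73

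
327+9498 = 9825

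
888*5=4440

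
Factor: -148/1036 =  - 1/7 = - 7^ (- 1)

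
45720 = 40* 1143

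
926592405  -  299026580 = 627565825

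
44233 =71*623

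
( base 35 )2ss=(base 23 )6C8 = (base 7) 13040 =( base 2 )110110000010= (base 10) 3458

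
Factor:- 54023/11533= - 89/19 =- 19^( - 1 )*89^1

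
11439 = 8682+2757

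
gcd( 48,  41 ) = 1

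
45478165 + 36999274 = 82477439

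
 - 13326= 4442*( - 3)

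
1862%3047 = 1862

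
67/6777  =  67/6777 = 0.01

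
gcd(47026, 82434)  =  2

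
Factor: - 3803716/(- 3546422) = 1901858/1773211 = 2^1*7^1  *11^ (  -  1 )*17^1*61^1*131^1*161201^(- 1 )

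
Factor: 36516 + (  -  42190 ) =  - 2^1*2837^1 = - 5674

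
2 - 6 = - 4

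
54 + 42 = 96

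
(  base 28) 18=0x24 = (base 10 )36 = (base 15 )26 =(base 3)1100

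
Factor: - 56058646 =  - 2^1*7^2 * 572027^1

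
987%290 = 117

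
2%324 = 2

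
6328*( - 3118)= - 19730704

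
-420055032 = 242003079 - 662058111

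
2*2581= 5162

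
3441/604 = 5 + 421/604 = 5.70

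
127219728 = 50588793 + 76630935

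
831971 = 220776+611195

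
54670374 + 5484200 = 60154574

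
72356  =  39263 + 33093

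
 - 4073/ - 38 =107 + 7/38 = 107.18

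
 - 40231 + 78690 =38459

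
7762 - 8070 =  - 308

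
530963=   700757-169794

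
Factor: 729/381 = 3^5 * 127^( - 1) = 243/127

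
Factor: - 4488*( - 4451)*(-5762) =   -  2^4*3^1 *11^1*17^1*43^1*67^1*4451^1= - 115102219056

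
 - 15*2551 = - 38265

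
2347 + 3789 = 6136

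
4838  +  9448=14286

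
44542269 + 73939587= 118481856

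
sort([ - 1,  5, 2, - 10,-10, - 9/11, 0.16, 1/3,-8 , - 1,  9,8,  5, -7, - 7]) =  [ - 10,-10, - 8, - 7,  -  7, - 1, - 1, - 9/11, 0.16, 1/3, 2, 5, 5, 8,9] 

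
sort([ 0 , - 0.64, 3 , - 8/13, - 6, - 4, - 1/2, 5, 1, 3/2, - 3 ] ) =[ -6, - 4, - 3, - 0.64, - 8/13 ,-1/2,0, 1, 3/2, 3,5 ] 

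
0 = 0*367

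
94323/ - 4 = - 23581 + 1/4  =  -  23580.75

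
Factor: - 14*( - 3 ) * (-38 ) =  - 2^2*3^1*7^1 * 19^1=- 1596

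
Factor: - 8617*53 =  - 456701 = -7^1*53^1* 1231^1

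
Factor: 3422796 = 2^2 * 3^1*13^1*37^1 * 593^1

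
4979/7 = 4979/7 = 711.29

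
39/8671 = 3/667 = 0.00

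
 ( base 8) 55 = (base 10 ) 45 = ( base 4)231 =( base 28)1h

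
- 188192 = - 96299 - 91893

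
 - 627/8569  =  -3/41 = - 0.07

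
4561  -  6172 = -1611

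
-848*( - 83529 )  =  70832592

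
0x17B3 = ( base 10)6067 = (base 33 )5is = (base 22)cbh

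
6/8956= 3/4478 = 0.00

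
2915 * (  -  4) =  - 11660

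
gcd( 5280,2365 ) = 55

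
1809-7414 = -5605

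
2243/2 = 1121 + 1/2= 1121.50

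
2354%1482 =872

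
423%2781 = 423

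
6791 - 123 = 6668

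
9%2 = 1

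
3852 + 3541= 7393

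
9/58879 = 9/58879 = 0.00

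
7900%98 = 60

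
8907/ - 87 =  - 2969/29 = - 102.38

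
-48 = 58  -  106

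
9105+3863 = 12968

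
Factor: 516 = 2^2*  3^1 * 43^1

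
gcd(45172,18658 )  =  982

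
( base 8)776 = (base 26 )JG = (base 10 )510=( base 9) 626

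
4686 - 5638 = -952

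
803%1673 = 803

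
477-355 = 122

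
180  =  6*30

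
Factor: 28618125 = 3^1*5^4*15263^1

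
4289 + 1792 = 6081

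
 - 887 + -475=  - 1362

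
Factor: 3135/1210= 57/22 =2^(-1)* 3^1*11^( - 1) * 19^1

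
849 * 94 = 79806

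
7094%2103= 785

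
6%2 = 0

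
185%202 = 185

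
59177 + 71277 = 130454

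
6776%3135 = 506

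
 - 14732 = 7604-22336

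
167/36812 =167/36812 = 0.00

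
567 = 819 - 252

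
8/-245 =-8/245 = - 0.03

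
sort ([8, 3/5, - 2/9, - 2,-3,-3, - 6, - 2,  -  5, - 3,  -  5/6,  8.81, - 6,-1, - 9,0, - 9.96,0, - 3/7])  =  [-9.96, - 9 , - 6, - 6, - 5, - 3, - 3, - 3,  -  2 , - 2, - 1, - 5/6, - 3/7,-2/9, 0,0, 3/5, 8,8.81] 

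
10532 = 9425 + 1107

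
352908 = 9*39212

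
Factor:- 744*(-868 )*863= 2^5 * 3^1*7^1*31^2*863^1  =  557318496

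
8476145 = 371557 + 8104588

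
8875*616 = 5467000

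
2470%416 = 390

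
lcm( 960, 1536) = 7680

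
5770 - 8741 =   -  2971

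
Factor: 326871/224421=3^1 *239^( - 1)*313^( - 1 )*36319^1 =108957/74807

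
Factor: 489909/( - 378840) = -2^( - 3 )*5^(-1 )*11^ ( - 1 ) * 569^1 = - 569/440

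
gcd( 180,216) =36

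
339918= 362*939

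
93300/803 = 116+152/803 = 116.19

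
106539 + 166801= 273340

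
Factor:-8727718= - 2^1*23^1*189733^1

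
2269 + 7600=9869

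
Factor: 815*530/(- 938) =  - 215975/469 = - 5^2*7^(-1)*53^1*67^( - 1 )*163^1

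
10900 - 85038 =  - 74138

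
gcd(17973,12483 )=9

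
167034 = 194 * 861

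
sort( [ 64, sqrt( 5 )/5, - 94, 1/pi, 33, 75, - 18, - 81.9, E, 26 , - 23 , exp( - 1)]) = [ - 94, - 81.9, - 23,-18, 1/pi, exp( -1), sqrt( 5)/5,E, 26, 33 , 64,75 ]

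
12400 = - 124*( - 100 ) 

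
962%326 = 310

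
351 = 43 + 308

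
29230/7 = 4175 + 5/7 = 4175.71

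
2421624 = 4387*552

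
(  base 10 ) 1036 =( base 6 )4444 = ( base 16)40c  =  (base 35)tl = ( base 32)10C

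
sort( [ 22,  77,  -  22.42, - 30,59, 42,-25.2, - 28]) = [ - 30 , - 28, - 25.2, - 22.42,22,42,59,77] 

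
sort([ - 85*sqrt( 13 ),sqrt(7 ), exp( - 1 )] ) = [ - 85*sqrt(13),exp( - 1 ) , sqrt( 7 )]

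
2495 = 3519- 1024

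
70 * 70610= 4942700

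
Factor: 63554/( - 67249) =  - 86/91= - 2^1*7^( - 1 ) * 13^ (- 1)*43^1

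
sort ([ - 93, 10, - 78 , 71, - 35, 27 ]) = [ - 93  , - 78, -35, 10,  27,71]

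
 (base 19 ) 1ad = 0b1000110100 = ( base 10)564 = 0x234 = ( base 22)13E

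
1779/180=9+53/60= 9.88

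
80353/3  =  80353/3= 26784.33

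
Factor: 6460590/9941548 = 2^( - 1 )*3^1 * 5^1*29^ ( - 1)  *  85703^( - 1) * 215353^1 = 3230295/4970774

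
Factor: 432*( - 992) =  - 2^9*3^3*31^1  =  - 428544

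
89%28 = 5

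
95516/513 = 186+98/513 = 186.19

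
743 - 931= - 188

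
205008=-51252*(  -  4)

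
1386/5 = 1386/5 =277.20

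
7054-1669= 5385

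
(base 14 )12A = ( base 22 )AE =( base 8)352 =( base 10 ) 234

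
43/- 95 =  - 43/95 = - 0.45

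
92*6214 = 571688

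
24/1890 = 4/315 =0.01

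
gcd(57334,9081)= 1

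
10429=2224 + 8205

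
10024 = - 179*( - 56)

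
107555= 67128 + 40427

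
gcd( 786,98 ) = 2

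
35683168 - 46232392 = -10549224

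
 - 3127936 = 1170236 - 4298172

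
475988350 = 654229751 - 178241401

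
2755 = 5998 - 3243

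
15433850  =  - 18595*(  -  830)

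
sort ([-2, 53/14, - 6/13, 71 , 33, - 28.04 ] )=[ - 28.04, - 2, - 6/13, 53/14,33,71]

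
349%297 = 52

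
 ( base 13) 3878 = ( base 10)8042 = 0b1111101101010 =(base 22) gdc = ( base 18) 16EE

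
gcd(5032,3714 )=2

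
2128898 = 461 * 4618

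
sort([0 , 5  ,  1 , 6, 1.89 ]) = [0, 1, 1.89,5, 6]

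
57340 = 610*94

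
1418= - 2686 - -4104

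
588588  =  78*7546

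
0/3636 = 0 = 0.00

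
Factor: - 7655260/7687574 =- 3827630/3843787=- 2^1*5^1 *211^( - 1 )* 18217^( - 1 ) * 382763^1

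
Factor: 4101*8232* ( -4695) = -158500533240 = - 2^3 * 3^3 *5^1* 7^3 * 313^1 * 1367^1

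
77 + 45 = 122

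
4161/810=5 + 37/270 = 5.14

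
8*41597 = 332776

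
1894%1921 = 1894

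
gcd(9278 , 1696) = 2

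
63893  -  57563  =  6330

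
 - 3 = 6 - 9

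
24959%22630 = 2329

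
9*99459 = 895131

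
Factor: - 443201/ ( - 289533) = 473/309 = 3^( - 1)*11^1 * 43^1*103^( - 1 )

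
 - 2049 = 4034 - 6083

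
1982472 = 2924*678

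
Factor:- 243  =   - 3^5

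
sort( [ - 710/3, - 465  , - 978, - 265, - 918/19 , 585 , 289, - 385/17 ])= [ - 978,- 465 , - 265, - 710/3, - 918/19, - 385/17, 289,585] 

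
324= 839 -515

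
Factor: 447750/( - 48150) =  - 5^1* 107^(  -  1)*199^1 = - 995/107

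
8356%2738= 142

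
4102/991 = 4102/991 = 4.14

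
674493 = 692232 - 17739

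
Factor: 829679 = 23^1 * 36073^1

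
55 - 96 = -41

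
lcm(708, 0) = 0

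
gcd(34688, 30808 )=8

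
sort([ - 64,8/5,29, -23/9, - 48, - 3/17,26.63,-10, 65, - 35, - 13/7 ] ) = [  -  64, - 48, - 35, - 10, - 23/9, - 13/7 , - 3/17, 8/5 , 26.63,29,  65 ] 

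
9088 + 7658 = 16746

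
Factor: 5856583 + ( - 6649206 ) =-13^1 * 19^1 * 3209^1=- 792623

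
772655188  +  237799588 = 1010454776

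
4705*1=4705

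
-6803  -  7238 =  - 14041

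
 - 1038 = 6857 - 7895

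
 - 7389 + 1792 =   -  5597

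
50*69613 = 3480650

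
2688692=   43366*62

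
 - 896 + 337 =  - 559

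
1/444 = 1/444 = 0.00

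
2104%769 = 566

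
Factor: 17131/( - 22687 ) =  - 7^( - 2)*37^1 = -  37/49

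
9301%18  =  13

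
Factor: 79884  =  2^2  *  3^2 * 7^1*317^1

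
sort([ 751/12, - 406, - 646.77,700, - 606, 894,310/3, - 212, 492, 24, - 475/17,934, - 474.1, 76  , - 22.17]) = [ - 646.77, - 606,-474.1,-406,-212, - 475/17, - 22.17, 24, 751/12, 76,310/3,492, 700,894,934]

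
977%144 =113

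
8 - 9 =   -  1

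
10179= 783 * 13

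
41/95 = 41/95 = 0.43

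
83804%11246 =5082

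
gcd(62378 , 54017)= 1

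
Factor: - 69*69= - 4761= - 3^2 * 23^2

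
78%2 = 0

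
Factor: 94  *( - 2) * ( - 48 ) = 2^6 * 3^1*47^1 = 9024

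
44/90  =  22/45 = 0.49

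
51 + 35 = 86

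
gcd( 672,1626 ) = 6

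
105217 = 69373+35844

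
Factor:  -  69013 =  - 7^1*9859^1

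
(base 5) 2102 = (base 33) 8d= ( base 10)277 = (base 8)425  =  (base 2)100010101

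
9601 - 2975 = 6626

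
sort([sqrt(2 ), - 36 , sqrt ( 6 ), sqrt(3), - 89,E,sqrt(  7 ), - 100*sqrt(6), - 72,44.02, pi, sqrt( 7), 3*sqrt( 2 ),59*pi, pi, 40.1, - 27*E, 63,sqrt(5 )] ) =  [ - 100*sqrt ( 6 ) , - 89, - 27 *E, - 72, - 36, sqrt( 2),  sqrt ( 3),sqrt( 5), sqrt(6 ),sqrt( 7),  sqrt( 7),E , pi,  pi, 3*sqrt( 2),  40.1, 44.02,63, 59 *pi] 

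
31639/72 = 31639/72 = 439.43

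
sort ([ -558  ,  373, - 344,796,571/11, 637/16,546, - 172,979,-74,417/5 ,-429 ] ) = [-558,-429,-344, - 172, - 74,637/16,571/11,417/5,373, 546, 796, 979 ]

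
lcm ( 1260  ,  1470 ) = 8820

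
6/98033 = 6/98033=0.00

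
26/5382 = 1/207 = 0.00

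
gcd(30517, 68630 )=1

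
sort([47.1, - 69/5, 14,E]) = [  -  69/5,E,14,47.1]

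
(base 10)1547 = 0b11000001011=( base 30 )1lh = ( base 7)4340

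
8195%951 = 587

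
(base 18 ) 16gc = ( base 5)224301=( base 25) CN1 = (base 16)1f8c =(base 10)8076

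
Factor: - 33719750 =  - 2^1*5^3*29^1*  4651^1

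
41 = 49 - 8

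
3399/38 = 89 + 17/38 =89.45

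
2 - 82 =  -  80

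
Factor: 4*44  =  176 =2^4*11^1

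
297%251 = 46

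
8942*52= 464984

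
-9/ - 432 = 1/48 = 0.02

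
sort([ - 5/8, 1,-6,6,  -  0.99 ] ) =[-6, - 0.99,- 5/8,1,6]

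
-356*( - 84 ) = 29904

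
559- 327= 232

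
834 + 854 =1688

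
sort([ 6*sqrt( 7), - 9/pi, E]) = [ - 9/pi, E,6*sqrt( 7 ) ]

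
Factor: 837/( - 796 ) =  - 2^( - 2)*3^3 * 31^1*199^( - 1)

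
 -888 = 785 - 1673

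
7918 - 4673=3245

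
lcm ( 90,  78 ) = 1170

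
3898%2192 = 1706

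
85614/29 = 2952+6/29 = 2952.21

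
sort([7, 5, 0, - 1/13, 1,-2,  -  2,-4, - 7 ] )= [ - 7, - 4, -2, - 2, - 1/13, 0, 1, 5,  7] 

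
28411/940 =28411/940 = 30.22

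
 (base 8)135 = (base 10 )93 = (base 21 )49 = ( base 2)1011101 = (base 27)3C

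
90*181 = 16290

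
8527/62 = 137  +  33/62  =  137.53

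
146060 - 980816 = - 834756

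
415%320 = 95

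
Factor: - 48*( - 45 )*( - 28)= - 2^6*3^3 * 5^1*7^1 = - 60480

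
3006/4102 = 1503/2051 = 0.73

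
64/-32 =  - 2/1  =  -2.00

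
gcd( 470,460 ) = 10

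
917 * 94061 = 86253937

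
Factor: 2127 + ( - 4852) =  - 2725 = -5^2 * 109^1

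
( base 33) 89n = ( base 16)2348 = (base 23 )h1g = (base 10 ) 9032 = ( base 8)21510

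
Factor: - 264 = -2^3 * 3^1 * 11^1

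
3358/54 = 1679/27=62.19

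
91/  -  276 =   -  91/276 = - 0.33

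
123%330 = 123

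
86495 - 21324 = 65171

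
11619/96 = 121 + 1/32 = 121.03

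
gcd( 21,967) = 1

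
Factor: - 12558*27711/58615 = -2^1*3^3*5^( - 1)*7^1*13^1*19^( - 1 ) * 23^1*617^( -1)*3079^1 = - 347994738/58615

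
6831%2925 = 981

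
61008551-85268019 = - 24259468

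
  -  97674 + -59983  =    -  157657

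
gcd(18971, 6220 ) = 311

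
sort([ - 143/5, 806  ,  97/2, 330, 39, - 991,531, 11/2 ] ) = [ - 991, -143/5, 11/2,39, 97/2, 330,  531,806 ]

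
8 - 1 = 7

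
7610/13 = 585 + 5/13 = 585.38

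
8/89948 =2/22487 = 0.00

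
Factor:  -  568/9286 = -2^2*71^1 *4643^ ( - 1) = -284/4643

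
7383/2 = 3691 + 1/2 = 3691.50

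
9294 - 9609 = - 315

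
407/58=407/58 = 7.02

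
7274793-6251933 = 1022860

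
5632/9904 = 352/619 = 0.57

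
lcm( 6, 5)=30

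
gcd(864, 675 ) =27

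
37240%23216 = 14024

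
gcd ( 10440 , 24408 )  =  72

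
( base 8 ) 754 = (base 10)492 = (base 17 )1bg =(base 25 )JH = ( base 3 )200020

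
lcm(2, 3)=6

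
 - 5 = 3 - 8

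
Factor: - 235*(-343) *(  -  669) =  - 3^1*5^1*7^3*47^1*223^1 = - 53924745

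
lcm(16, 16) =16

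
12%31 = 12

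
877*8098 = 7101946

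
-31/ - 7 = 4 + 3/7 = 4.43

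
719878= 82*8779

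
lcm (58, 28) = 812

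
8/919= 8/919  =  0.01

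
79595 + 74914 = 154509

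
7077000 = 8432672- 1355672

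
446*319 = 142274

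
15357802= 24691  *622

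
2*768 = 1536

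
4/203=4/203= 0.02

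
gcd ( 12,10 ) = 2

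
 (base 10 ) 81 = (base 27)30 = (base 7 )144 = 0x51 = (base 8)121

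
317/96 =317/96 = 3.30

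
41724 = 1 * 41724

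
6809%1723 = 1640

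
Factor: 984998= 2^1 * 7^2*19^1*23^2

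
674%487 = 187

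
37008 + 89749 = 126757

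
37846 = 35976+1870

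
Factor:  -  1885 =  - 5^1*13^1*29^1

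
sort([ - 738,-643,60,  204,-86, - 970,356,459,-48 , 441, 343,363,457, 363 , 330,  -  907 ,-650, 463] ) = [ - 970, - 907,-738, - 650, -643, - 86, - 48,  60,204,330, 343,356,363,363,441, 457,459, 463 ]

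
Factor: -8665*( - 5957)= 51617405 = 5^1*7^1*23^1 * 37^1 * 1733^1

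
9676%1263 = 835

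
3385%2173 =1212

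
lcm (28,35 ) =140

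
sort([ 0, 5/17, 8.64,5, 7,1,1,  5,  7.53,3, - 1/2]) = [-1/2,0,5/17,  1,1, 3, 5, 5,7,  7.53,8.64] 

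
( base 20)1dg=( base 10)676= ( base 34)ju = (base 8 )1244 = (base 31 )LP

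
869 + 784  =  1653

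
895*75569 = 67634255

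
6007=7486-1479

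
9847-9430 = 417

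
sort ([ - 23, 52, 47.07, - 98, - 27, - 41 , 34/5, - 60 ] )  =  [ - 98,-60, - 41, - 27, - 23, 34/5,  47.07, 52]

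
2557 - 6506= - 3949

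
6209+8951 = 15160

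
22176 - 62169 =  - 39993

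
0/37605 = 0  =  0.00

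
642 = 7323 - 6681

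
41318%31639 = 9679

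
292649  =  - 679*( - 431) 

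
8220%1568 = 380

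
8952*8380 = 75017760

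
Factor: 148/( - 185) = -4/5 = -2^2* 5^( - 1)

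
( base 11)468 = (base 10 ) 558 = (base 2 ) 1000101110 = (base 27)ki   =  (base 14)2bc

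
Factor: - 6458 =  - 2^1*3229^1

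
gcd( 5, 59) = 1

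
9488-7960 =1528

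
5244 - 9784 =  - 4540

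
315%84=63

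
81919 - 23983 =57936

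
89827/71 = 1265 +12/71 = 1265.17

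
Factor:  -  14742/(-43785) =2^1*3^2*5^( - 1)*13^1*139^( - 1) = 234/695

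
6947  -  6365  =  582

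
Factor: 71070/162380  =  2^( - 1)*3^1*103^1*353^(- 1) = 309/706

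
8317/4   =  8317/4 = 2079.25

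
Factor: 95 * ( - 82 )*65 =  - 506350 = - 2^1*5^2*13^1*19^1*41^1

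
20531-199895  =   - 179364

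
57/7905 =19/2635=0.01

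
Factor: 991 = 991^1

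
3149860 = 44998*70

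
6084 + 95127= 101211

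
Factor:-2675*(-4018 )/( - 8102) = - 5374075/4051 = - 5^2* 7^2*41^1*107^1*4051^( - 1)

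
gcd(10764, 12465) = 9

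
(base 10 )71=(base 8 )107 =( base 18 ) 3h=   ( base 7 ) 131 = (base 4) 1013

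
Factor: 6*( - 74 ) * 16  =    -  7104  =  - 2^6*3^1* 37^1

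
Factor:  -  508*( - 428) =217424 = 2^4*107^1*127^1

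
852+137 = 989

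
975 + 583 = 1558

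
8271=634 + 7637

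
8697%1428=129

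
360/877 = 360/877 = 0.41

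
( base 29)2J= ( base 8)115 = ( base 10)77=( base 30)2H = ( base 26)2p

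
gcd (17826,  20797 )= 2971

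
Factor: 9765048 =2^3*3^1*601^1 *677^1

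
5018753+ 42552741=47571494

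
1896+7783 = 9679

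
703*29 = 20387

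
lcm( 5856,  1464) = 5856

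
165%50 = 15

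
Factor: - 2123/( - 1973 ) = 11^1 * 193^1 * 1973^( - 1 ) 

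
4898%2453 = 2445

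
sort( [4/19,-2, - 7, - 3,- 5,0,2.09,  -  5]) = [ - 7, - 5, - 5, - 3, - 2,0,4/19 , 2.09 ]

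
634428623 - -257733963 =892162586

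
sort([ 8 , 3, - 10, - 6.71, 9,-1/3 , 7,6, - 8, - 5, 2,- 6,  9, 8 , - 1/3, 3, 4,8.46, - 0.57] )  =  [ - 10, - 8  , - 6.71,- 6, - 5 , - 0.57, - 1/3,-1/3,2,  3,3, 4,6, 7,8,8, 8.46,9,9] 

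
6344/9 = 6344/9  =  704.89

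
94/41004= 47/20502 = 0.00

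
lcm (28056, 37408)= 112224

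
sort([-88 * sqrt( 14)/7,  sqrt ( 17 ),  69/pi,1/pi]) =[ - 88* sqrt( 14 ) /7, 1/pi,sqrt( 17 ), 69/pi] 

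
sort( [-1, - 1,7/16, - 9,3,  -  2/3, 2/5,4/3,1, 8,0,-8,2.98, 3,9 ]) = [ - 9, - 8,-1, -1,  -  2/3,  0, 2/5,7/16  ,  1, 4/3, 2.98, 3, 3,8,9]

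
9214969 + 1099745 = 10314714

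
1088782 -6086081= -4997299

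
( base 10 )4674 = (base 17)g2g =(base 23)8j5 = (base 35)3SJ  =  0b1001001000010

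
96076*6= 576456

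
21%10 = 1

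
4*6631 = 26524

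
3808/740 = 5+27/185 = 5.15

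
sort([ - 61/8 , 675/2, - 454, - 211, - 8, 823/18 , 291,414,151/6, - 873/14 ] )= [- 454, - 211, - 873/14, - 8, - 61/8, 151/6,823/18,291,675/2,414]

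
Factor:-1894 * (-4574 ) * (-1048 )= -2^5*131^1*947^1*2287^1=- 9078987488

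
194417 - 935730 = -741313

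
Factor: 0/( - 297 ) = 0^1 = 0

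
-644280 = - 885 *728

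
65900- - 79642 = 145542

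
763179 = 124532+638647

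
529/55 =529/55 = 9.62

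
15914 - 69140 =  - 53226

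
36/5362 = 18/2681 = 0.01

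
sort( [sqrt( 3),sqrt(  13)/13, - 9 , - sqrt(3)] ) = [ -9, - sqrt(3),sqrt( 13)/13 , sqrt(3 )]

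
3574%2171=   1403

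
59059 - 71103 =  - 12044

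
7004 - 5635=1369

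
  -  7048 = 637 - 7685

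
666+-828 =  - 162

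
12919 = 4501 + 8418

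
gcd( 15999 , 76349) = 1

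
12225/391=31 + 104/391 = 31.27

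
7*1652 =11564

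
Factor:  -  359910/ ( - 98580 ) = 387/106  =  2^( - 1)* 3^2*43^1 * 53^( - 1) 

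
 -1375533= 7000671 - 8376204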